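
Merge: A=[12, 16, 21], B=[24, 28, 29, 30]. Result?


Compare heads, take smaller each step.
Merged: [12, 16, 21, 24, 28, 29, 30]


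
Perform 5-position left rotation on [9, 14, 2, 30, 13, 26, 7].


Left rotate by 5: [26, 7, 9, 14, 2, 30, 13]


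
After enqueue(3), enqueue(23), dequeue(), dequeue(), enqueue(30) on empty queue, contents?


enqueue(3) -> [3]
enqueue(23) -> [3, 23]
dequeue() returns 3 -> [23]
dequeue() returns 23 -> []
enqueue(30) -> [30]
Final queue (front to back): [30]


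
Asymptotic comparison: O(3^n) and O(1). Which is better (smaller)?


constant grows slower than exponential (base 3)
O(1) is asymptotically smaller; O(3^n) grows faster


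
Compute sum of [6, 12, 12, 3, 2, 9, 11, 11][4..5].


Prefix sums: [0, 6, 18, 30, 33, 35, 44, 55, 66]
Sum[4..5] = prefix[6] - prefix[4] = 44 - 33 = 11


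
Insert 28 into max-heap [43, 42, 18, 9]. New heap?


Append 28: [43, 42, 18, 9, 28]
Bubble up: no swaps needed
Result: [43, 42, 18, 9, 28]


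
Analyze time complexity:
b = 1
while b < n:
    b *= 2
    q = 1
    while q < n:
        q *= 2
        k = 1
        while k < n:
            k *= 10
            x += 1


Per nesting level: O(log n) * O(log n) * O(log n) = O((log n)^3)
Complexity: O((log n)^3)


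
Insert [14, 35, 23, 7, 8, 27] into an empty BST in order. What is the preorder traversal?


Root = 14; build tree by BST insertion.
Preorder traversal: [14, 7, 8, 35, 23, 27]


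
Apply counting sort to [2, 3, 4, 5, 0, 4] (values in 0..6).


Count array: [1, 0, 1, 1, 2, 1, 0]
Reconstruct: [0, 2, 3, 4, 4, 5]


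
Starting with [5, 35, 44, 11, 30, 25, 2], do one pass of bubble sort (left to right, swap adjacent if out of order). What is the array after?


After one pass: [5, 35, 11, 30, 25, 2, 44]


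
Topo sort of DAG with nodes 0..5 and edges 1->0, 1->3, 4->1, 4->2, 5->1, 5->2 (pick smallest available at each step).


Kahn's algorithm, process smallest node first
Order: [4, 5, 1, 0, 2, 3]


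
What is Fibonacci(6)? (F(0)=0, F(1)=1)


F(n)=F(n-1)+F(n-2)
...F(4)=3, F(5)=5, F(6)=8


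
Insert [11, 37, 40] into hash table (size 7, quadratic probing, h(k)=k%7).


Insertions: 11->slot 4; 37->slot 2; 40->slot 5
Table: [None, None, 37, None, 11, 40, None]


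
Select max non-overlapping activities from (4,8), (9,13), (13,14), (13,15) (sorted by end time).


Greedy: pick earliest-ending, then skip overlaps.
Selected (3 activities): [(4, 8), (9, 13), (13, 14)]


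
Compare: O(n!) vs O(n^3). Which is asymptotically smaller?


cubic grows slower than factorial
O(n^3) is asymptotically smaller; O(n!) grows faster


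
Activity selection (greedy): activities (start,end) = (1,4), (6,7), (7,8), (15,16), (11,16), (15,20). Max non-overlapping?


Greedy: pick earliest-ending, then skip overlaps.
Selected (4 activities): [(1, 4), (6, 7), (7, 8), (15, 16)]


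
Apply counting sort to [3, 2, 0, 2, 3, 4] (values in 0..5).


Count array: [1, 0, 2, 2, 1, 0]
Reconstruct: [0, 2, 2, 3, 3, 4]


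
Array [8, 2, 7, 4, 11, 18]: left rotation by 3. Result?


Left rotate by 3: [4, 11, 18, 8, 2, 7]


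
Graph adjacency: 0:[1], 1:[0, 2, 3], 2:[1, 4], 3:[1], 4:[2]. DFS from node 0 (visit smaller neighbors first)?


DFS stack-based: start with [0]
Visit order: [0, 1, 2, 4, 3]


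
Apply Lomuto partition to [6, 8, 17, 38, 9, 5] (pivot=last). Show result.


Elements <= 5 go left of pivot.
Result: [5, 8, 17, 38, 9, 6], pivot at index 0


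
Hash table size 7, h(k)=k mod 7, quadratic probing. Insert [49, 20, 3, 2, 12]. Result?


Insertions: 49->slot 0; 20->slot 6; 3->slot 3; 2->slot 2; 12->slot 5
Table: [49, None, 2, 3, None, 12, 20]


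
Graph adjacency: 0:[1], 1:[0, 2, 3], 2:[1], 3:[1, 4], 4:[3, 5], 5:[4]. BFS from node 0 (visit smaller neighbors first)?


BFS queue: start with [0]
Visit order: [0, 1, 2, 3, 4, 5]


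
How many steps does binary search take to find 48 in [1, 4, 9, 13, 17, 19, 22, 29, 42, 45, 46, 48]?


Search for 48:
[0,11] mid=5 arr[5]=19
[6,11] mid=8 arr[8]=42
[9,11] mid=10 arr[10]=46
[11,11] mid=11 arr[11]=48
Total: 4 comparisons


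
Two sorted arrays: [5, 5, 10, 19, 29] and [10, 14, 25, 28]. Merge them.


Compare heads, take smaller each step.
Merged: [5, 5, 10, 10, 14, 19, 25, 28, 29]


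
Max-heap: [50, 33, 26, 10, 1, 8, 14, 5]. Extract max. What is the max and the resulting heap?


Max = 50
Replace root with last, heapify down
Resulting heap: [33, 10, 26, 5, 1, 8, 14]


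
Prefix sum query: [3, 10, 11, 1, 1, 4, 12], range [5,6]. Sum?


Prefix sums: [0, 3, 13, 24, 25, 26, 30, 42]
Sum[5..6] = prefix[7] - prefix[5] = 42 - 26 = 16


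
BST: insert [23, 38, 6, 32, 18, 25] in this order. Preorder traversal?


Root = 23; build tree by BST insertion.
Preorder traversal: [23, 6, 18, 38, 32, 25]


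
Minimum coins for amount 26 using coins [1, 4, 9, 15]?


dp[0]=0; dp[i]=1+min(dp[i-c] for c in coins)
...dp[21]=4, dp[22]=3, dp[23]=3, dp[24]=2, dp[25]=3, dp[26]=4
Minimum coins for 26 = 4


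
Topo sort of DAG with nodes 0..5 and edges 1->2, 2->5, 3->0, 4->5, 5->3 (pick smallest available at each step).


Kahn's algorithm, process smallest node first
Order: [1, 2, 4, 5, 3, 0]


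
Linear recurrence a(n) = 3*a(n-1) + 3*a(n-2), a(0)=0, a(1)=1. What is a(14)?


Build bottom-up:
...a(12)=1924560, a(13)=7296561, a(14)=3*7296561+3*1924560=27663363


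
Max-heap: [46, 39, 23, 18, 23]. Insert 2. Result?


Append 2: [46, 39, 23, 18, 23, 2]
Bubble up: no swaps needed
Result: [46, 39, 23, 18, 23, 2]


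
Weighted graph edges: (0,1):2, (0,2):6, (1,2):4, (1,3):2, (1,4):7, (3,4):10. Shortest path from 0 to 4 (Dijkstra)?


Dijkstra from 0:
Distances: {0: 0, 1: 2, 2: 6, 3: 4, 4: 9}
Shortest distance to 4 = 9, path = [0, 1, 4]


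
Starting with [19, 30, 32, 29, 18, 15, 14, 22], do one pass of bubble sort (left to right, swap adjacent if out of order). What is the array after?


After one pass: [19, 30, 29, 18, 15, 14, 22, 32]


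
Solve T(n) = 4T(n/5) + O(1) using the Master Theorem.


a=4, b=5, c=0. log_5(4)=0.861 > c=0. Case 1: O(n^log_b(a)) = O(n^0.861)
Complexity: O(n^0.861)


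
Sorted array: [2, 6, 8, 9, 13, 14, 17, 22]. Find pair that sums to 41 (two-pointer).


Two pointers: lo=0, hi=7
No pair sums to 41


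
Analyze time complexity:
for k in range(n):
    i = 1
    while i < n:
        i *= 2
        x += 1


Per nesting level: O(n) * O(log n) = O(n log n)
Complexity: O(n log n)


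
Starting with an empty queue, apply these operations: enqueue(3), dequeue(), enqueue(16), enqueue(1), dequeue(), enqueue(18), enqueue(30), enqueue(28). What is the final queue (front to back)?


enqueue(3) -> [3]
dequeue() returns 3 -> []
enqueue(16) -> [16]
enqueue(1) -> [16, 1]
dequeue() returns 16 -> [1]
enqueue(18) -> [1, 18]
enqueue(30) -> [1, 18, 30]
enqueue(28) -> [1, 18, 30, 28]
Final queue (front to back): [1, 18, 30, 28]


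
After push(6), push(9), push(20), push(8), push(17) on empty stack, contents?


push(6) -> [6]
push(9) -> [6, 9]
push(20) -> [6, 9, 20]
push(8) -> [6, 9, 20, 8]
push(17) -> [6, 9, 20, 8, 17]
Final stack (bottom to top): [6, 9, 20, 8, 17]


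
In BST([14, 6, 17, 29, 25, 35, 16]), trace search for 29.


BST root = 14
Search for 29: compare at each node
Path: [14, 17, 29]


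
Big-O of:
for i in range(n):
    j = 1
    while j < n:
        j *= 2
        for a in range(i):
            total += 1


Per nesting level: O(n) * O(log n) * O(n) [triangular over i] = O(n^2 log n)
Complexity: O(n^2 log n)


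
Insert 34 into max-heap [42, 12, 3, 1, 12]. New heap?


Append 34: [42, 12, 3, 1, 12, 34]
Bubble up: swap idx 5(34) with idx 2(3)
Result: [42, 12, 34, 1, 12, 3]


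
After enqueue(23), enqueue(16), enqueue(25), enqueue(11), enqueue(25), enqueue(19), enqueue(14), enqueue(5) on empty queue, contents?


enqueue(23) -> [23]
enqueue(16) -> [23, 16]
enqueue(25) -> [23, 16, 25]
enqueue(11) -> [23, 16, 25, 11]
enqueue(25) -> [23, 16, 25, 11, 25]
enqueue(19) -> [23, 16, 25, 11, 25, 19]
enqueue(14) -> [23, 16, 25, 11, 25, 19, 14]
enqueue(5) -> [23, 16, 25, 11, 25, 19, 14, 5]
Final queue (front to back): [23, 16, 25, 11, 25, 19, 14, 5]


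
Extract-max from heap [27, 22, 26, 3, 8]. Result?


Max = 27
Replace root with last, heapify down
Resulting heap: [26, 22, 8, 3]


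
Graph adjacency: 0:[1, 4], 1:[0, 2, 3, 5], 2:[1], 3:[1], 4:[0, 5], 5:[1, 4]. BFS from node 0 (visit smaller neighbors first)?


BFS queue: start with [0]
Visit order: [0, 1, 4, 2, 3, 5]


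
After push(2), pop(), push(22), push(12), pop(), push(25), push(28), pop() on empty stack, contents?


push(2) -> [2]
pop() returns 2 -> []
push(22) -> [22]
push(12) -> [22, 12]
pop() returns 12 -> [22]
push(25) -> [22, 25]
push(28) -> [22, 25, 28]
pop() returns 28 -> [22, 25]
Final stack (bottom to top): [22, 25]


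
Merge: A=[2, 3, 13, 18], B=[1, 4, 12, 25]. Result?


Compare heads, take smaller each step.
Merged: [1, 2, 3, 4, 12, 13, 18, 25]


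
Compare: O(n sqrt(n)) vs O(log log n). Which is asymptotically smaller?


double-logarithmic grows slower than n^1.5
O(log log n) is asymptotically smaller; O(n sqrt(n)) grows faster


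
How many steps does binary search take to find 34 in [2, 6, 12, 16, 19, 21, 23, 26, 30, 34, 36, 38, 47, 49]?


Search for 34:
[0,13] mid=6 arr[6]=23
[7,13] mid=10 arr[10]=36
[7,9] mid=8 arr[8]=30
[9,9] mid=9 arr[9]=34
Total: 4 comparisons


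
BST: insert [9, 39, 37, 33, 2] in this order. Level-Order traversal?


Root = 9; build tree by BST insertion.
Level-Order traversal: [9, 2, 39, 37, 33]


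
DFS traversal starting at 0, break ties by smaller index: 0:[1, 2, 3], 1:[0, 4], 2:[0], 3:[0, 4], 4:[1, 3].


DFS stack-based: start with [0]
Visit order: [0, 1, 4, 3, 2]


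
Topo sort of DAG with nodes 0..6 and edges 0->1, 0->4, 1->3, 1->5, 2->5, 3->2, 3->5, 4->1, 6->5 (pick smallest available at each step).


Kahn's algorithm, process smallest node first
Order: [0, 4, 1, 3, 2, 6, 5]


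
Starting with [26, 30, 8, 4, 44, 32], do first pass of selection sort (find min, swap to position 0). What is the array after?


After one pass: [4, 30, 8, 26, 44, 32]


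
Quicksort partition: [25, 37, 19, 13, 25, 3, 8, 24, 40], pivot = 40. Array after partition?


Elements <= 40 go left of pivot.
Result: [25, 37, 19, 13, 25, 3, 8, 24, 40], pivot at index 8


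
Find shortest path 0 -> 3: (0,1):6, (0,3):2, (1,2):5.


Dijkstra from 0:
Distances: {0: 0, 1: 6, 2: 11, 3: 2}
Shortest distance to 3 = 2, path = [0, 3]


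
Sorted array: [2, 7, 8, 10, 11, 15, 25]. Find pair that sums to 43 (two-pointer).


Two pointers: lo=0, hi=6
No pair sums to 43


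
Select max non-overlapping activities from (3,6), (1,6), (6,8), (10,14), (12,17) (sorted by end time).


Greedy: pick earliest-ending, then skip overlaps.
Selected (3 activities): [(3, 6), (6, 8), (10, 14)]


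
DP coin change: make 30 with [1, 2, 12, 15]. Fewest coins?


dp[0]=0; dp[i]=1+min(dp[i-c] for c in coins)
...dp[25]=3, dp[26]=3, dp[27]=2, dp[28]=3, dp[29]=3, dp[30]=2
Minimum coins for 30 = 2


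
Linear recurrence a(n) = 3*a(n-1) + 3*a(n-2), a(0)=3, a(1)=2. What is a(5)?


Build bottom-up:
...a(3)=51, a(4)=198, a(5)=3*198+3*51=747


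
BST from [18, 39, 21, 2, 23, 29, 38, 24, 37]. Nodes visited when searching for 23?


BST root = 18
Search for 23: compare at each node
Path: [18, 39, 21, 23]


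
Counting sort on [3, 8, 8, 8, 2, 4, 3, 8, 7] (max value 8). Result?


Count array: [0, 0, 1, 2, 1, 0, 0, 1, 4]
Reconstruct: [2, 3, 3, 4, 7, 8, 8, 8, 8]


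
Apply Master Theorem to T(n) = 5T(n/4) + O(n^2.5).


a=5, b=4, c=2.5. log_4(5)=1.161 < c=2.5. Case 3: O(n^c) = O(n^2.500)
Complexity: O(n^2.500)


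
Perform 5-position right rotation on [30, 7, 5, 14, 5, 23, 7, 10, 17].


Right rotate by 5: [5, 23, 7, 10, 17, 30, 7, 5, 14]


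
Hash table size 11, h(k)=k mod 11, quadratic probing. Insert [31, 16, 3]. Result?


Insertions: 31->slot 9; 16->slot 5; 3->slot 3
Table: [None, None, None, 3, None, 16, None, None, None, 31, None]


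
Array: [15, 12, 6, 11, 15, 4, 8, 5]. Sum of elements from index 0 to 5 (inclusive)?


Prefix sums: [0, 15, 27, 33, 44, 59, 63, 71, 76]
Sum[0..5] = prefix[6] - prefix[0] = 63 - 0 = 63


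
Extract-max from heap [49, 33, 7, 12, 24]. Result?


Max = 49
Replace root with last, heapify down
Resulting heap: [33, 24, 7, 12]


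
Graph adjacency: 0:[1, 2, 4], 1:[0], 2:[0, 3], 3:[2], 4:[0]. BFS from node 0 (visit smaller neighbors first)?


BFS queue: start with [0]
Visit order: [0, 1, 2, 4, 3]


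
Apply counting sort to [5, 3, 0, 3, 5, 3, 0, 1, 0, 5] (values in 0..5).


Count array: [3, 1, 0, 3, 0, 3]
Reconstruct: [0, 0, 0, 1, 3, 3, 3, 5, 5, 5]


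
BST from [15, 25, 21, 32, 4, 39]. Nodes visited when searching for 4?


BST root = 15
Search for 4: compare at each node
Path: [15, 4]


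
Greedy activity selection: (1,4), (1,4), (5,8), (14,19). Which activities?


Greedy: pick earliest-ending, then skip overlaps.
Selected (3 activities): [(1, 4), (5, 8), (14, 19)]


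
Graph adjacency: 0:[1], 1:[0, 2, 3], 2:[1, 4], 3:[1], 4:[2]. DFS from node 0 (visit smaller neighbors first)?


DFS stack-based: start with [0]
Visit order: [0, 1, 2, 4, 3]


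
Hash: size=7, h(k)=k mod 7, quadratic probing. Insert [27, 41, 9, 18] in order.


Insertions: 27->slot 6; 41->slot 0; 9->slot 2; 18->slot 4
Table: [41, None, 9, None, 18, None, 27]


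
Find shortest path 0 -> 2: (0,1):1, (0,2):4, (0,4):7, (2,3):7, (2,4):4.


Dijkstra from 0:
Distances: {0: 0, 1: 1, 2: 4, 3: 11, 4: 7}
Shortest distance to 2 = 4, path = [0, 2]


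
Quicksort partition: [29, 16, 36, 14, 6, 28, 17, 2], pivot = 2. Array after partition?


Elements <= 2 go left of pivot.
Result: [2, 16, 36, 14, 6, 28, 17, 29], pivot at index 0


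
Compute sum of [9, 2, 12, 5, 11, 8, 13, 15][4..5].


Prefix sums: [0, 9, 11, 23, 28, 39, 47, 60, 75]
Sum[4..5] = prefix[6] - prefix[4] = 47 - 28 = 19


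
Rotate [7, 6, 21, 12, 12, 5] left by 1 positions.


Left rotate by 1: [6, 21, 12, 12, 5, 7]


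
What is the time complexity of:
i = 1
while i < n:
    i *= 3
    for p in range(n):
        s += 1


Per nesting level: O(log n) * O(n) = O(n log n)
Complexity: O(n log n)


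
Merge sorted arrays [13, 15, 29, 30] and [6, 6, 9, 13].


Compare heads, take smaller each step.
Merged: [6, 6, 9, 13, 13, 15, 29, 30]


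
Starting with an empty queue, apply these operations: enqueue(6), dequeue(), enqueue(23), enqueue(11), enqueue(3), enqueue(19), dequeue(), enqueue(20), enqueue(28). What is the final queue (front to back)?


enqueue(6) -> [6]
dequeue() returns 6 -> []
enqueue(23) -> [23]
enqueue(11) -> [23, 11]
enqueue(3) -> [23, 11, 3]
enqueue(19) -> [23, 11, 3, 19]
dequeue() returns 23 -> [11, 3, 19]
enqueue(20) -> [11, 3, 19, 20]
enqueue(28) -> [11, 3, 19, 20, 28]
Final queue (front to back): [11, 3, 19, 20, 28]


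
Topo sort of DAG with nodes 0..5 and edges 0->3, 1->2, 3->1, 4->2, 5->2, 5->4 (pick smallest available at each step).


Kahn's algorithm, process smallest node first
Order: [0, 3, 1, 5, 4, 2]


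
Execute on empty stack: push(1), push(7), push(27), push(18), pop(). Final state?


push(1) -> [1]
push(7) -> [1, 7]
push(27) -> [1, 7, 27]
push(18) -> [1, 7, 27, 18]
pop() returns 18 -> [1, 7, 27]
Final stack (bottom to top): [1, 7, 27]


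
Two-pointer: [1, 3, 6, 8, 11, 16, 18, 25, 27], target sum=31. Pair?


Two pointers: lo=0, hi=8
Found pair: (6, 25) summing to 31


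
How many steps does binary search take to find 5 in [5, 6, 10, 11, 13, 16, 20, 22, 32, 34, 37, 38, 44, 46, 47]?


Search for 5:
[0,14] mid=7 arr[7]=22
[0,6] mid=3 arr[3]=11
[0,2] mid=1 arr[1]=6
[0,0] mid=0 arr[0]=5
Total: 4 comparisons


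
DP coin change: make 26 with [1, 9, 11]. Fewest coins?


dp[0]=0; dp[i]=1+min(dp[i-c] for c in coins)
...dp[21]=3, dp[22]=2, dp[23]=3, dp[24]=4, dp[25]=5, dp[26]=6
Minimum coins for 26 = 6


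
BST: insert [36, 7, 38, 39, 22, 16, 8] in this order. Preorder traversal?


Root = 36; build tree by BST insertion.
Preorder traversal: [36, 7, 22, 16, 8, 38, 39]


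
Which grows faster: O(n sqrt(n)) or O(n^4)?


n^1.5 grows slower than quartic
O(n sqrt(n)) is asymptotically smaller; O(n^4) grows faster


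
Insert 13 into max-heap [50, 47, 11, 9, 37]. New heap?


Append 13: [50, 47, 11, 9, 37, 13]
Bubble up: swap idx 5(13) with idx 2(11)
Result: [50, 47, 13, 9, 37, 11]


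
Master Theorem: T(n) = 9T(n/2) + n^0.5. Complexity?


a=9, b=2, c=0.5. log_2(9)=3.170 > c=0.5. Case 1: O(n^log_b(a)) = O(n^3.170)
Complexity: O(n^3.170)


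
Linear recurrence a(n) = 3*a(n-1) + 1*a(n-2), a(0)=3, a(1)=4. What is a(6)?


Build bottom-up:
...a(4)=162, a(5)=535, a(6)=3*535+1*162=1767


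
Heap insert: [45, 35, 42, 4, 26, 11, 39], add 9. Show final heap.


Append 9: [45, 35, 42, 4, 26, 11, 39, 9]
Bubble up: swap idx 7(9) with idx 3(4)
Result: [45, 35, 42, 9, 26, 11, 39, 4]


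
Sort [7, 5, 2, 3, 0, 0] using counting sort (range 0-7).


Count array: [2, 0, 1, 1, 0, 1, 0, 1]
Reconstruct: [0, 0, 2, 3, 5, 7]


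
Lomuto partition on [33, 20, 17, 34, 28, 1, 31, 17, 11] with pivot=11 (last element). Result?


Elements <= 11 go left of pivot.
Result: [1, 11, 17, 34, 28, 33, 31, 17, 20], pivot at index 1


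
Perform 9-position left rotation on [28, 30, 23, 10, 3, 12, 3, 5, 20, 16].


Left rotate by 9: [16, 28, 30, 23, 10, 3, 12, 3, 5, 20]


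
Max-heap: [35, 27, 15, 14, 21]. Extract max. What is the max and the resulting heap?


Max = 35
Replace root with last, heapify down
Resulting heap: [27, 21, 15, 14]


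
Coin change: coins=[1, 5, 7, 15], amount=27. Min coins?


dp[0]=0; dp[i]=1+min(dp[i-c] for c in coins)
...dp[22]=2, dp[23]=3, dp[24]=4, dp[25]=3, dp[26]=4, dp[27]=3
Minimum coins for 27 = 3


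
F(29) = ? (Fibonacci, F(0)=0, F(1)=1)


F(n)=F(n-1)+F(n-2)
...F(27)=196418, F(28)=317811, F(29)=514229


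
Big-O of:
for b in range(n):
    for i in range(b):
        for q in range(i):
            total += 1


Per nesting level: O(n) * O(n) [triangular over b] * O(n) [triangular over i] = O(n^3)
Complexity: O(n^3)


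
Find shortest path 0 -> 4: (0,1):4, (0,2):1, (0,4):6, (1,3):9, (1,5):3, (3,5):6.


Dijkstra from 0:
Distances: {0: 0, 1: 4, 2: 1, 3: 13, 4: 6, 5: 7}
Shortest distance to 4 = 6, path = [0, 4]


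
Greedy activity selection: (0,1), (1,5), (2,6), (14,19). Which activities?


Greedy: pick earliest-ending, then skip overlaps.
Selected (3 activities): [(0, 1), (1, 5), (14, 19)]


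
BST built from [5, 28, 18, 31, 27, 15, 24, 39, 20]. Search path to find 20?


BST root = 5
Search for 20: compare at each node
Path: [5, 28, 18, 27, 24, 20]


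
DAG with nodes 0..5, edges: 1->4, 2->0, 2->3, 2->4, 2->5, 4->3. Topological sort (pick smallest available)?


Kahn's algorithm, process smallest node first
Order: [1, 2, 0, 4, 3, 5]


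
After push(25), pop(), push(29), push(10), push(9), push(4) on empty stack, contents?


push(25) -> [25]
pop() returns 25 -> []
push(29) -> [29]
push(10) -> [29, 10]
push(9) -> [29, 10, 9]
push(4) -> [29, 10, 9, 4]
Final stack (bottom to top): [29, 10, 9, 4]


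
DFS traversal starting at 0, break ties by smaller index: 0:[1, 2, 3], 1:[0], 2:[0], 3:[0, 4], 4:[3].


DFS stack-based: start with [0]
Visit order: [0, 1, 2, 3, 4]


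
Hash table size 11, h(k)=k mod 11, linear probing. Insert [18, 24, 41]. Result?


Insertions: 18->slot 7; 24->slot 2; 41->slot 8
Table: [None, None, 24, None, None, None, None, 18, 41, None, None]


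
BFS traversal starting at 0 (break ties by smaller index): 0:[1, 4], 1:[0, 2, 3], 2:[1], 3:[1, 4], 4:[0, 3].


BFS queue: start with [0]
Visit order: [0, 1, 4, 2, 3]


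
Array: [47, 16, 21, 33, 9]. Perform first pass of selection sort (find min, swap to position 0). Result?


After one pass: [9, 16, 21, 33, 47]


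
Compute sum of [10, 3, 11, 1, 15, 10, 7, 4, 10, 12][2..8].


Prefix sums: [0, 10, 13, 24, 25, 40, 50, 57, 61, 71, 83]
Sum[2..8] = prefix[9] - prefix[2] = 71 - 13 = 58


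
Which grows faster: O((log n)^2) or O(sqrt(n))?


polylogarithmic grows slower than sublinear
O((log n)^2) is asymptotically smaller; O(sqrt(n)) grows faster


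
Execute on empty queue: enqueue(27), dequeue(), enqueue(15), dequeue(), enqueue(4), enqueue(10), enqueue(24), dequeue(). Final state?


enqueue(27) -> [27]
dequeue() returns 27 -> []
enqueue(15) -> [15]
dequeue() returns 15 -> []
enqueue(4) -> [4]
enqueue(10) -> [4, 10]
enqueue(24) -> [4, 10, 24]
dequeue() returns 4 -> [10, 24]
Final queue (front to back): [10, 24]


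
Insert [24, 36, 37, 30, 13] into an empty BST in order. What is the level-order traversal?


Root = 24; build tree by BST insertion.
Level-Order traversal: [24, 13, 36, 30, 37]


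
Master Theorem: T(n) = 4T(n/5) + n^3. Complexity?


a=4, b=5, c=3. log_5(4)=0.861 < c=3. Case 3: O(n^c) = O(n^3)
Complexity: O(n^3)


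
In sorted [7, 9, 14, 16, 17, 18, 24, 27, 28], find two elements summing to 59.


Two pointers: lo=0, hi=8
No pair sums to 59


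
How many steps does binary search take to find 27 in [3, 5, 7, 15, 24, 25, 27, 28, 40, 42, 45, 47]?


Search for 27:
[0,11] mid=5 arr[5]=25
[6,11] mid=8 arr[8]=40
[6,7] mid=6 arr[6]=27
Total: 3 comparisons


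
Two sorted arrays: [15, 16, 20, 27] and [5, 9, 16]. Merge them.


Compare heads, take smaller each step.
Merged: [5, 9, 15, 16, 16, 20, 27]


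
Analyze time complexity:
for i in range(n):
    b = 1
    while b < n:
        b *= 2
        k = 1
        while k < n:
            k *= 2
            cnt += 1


Per nesting level: O(n) * O(log n) * O(log n) = O(n (log n)^2)
Complexity: O(n (log n)^2)


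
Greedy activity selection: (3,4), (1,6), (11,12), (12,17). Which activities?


Greedy: pick earliest-ending, then skip overlaps.
Selected (3 activities): [(3, 4), (11, 12), (12, 17)]


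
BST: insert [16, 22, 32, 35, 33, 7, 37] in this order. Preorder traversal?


Root = 16; build tree by BST insertion.
Preorder traversal: [16, 7, 22, 32, 35, 33, 37]


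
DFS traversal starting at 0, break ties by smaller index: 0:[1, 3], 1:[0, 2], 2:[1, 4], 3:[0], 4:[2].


DFS stack-based: start with [0]
Visit order: [0, 1, 2, 4, 3]


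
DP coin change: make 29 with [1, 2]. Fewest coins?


dp[0]=0; dp[i]=1+min(dp[i-c] for c in coins)
...dp[24]=12, dp[25]=13, dp[26]=13, dp[27]=14, dp[28]=14, dp[29]=15
Minimum coins for 29 = 15


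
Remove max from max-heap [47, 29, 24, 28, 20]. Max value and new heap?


Max = 47
Replace root with last, heapify down
Resulting heap: [29, 28, 24, 20]


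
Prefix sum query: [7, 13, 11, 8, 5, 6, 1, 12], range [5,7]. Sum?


Prefix sums: [0, 7, 20, 31, 39, 44, 50, 51, 63]
Sum[5..7] = prefix[8] - prefix[5] = 63 - 44 = 19


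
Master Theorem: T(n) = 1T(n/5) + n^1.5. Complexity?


a=1, b=5, c=1.5. log_5(1)=0 < c=1.5. Case 3: O(n^c) = O(n^1.500)
Complexity: O(n^1.500)


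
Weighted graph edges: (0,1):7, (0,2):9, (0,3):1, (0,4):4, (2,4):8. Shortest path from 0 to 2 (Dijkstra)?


Dijkstra from 0:
Distances: {0: 0, 1: 7, 2: 9, 3: 1, 4: 4}
Shortest distance to 2 = 9, path = [0, 2]


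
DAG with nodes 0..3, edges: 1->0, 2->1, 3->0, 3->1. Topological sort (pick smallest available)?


Kahn's algorithm, process smallest node first
Order: [2, 3, 1, 0]


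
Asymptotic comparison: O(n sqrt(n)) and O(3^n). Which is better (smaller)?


n^1.5 grows slower than exponential (base 3)
O(n sqrt(n)) is asymptotically smaller; O(3^n) grows faster


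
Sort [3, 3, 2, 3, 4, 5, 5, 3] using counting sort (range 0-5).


Count array: [0, 0, 1, 4, 1, 2]
Reconstruct: [2, 3, 3, 3, 3, 4, 5, 5]


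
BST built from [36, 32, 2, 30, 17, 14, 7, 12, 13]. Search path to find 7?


BST root = 36
Search for 7: compare at each node
Path: [36, 32, 2, 30, 17, 14, 7]


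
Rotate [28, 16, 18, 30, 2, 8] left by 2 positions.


Left rotate by 2: [18, 30, 2, 8, 28, 16]


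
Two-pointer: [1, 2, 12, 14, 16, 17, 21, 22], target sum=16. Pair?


Two pointers: lo=0, hi=7
Found pair: (2, 14) summing to 16


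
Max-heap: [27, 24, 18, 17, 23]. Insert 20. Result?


Append 20: [27, 24, 18, 17, 23, 20]
Bubble up: swap idx 5(20) with idx 2(18)
Result: [27, 24, 20, 17, 23, 18]


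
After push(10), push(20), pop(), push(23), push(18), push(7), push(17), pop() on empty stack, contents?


push(10) -> [10]
push(20) -> [10, 20]
pop() returns 20 -> [10]
push(23) -> [10, 23]
push(18) -> [10, 23, 18]
push(7) -> [10, 23, 18, 7]
push(17) -> [10, 23, 18, 7, 17]
pop() returns 17 -> [10, 23, 18, 7]
Final stack (bottom to top): [10, 23, 18, 7]


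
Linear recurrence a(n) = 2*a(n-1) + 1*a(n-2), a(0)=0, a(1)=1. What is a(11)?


Build bottom-up:
...a(9)=985, a(10)=2378, a(11)=2*2378+1*985=5741


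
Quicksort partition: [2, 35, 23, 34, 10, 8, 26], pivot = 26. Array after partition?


Elements <= 26 go left of pivot.
Result: [2, 23, 10, 8, 26, 34, 35], pivot at index 4


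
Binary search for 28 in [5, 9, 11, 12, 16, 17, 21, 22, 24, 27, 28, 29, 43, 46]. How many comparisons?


Search for 28:
[0,13] mid=6 arr[6]=21
[7,13] mid=10 arr[10]=28
Total: 2 comparisons


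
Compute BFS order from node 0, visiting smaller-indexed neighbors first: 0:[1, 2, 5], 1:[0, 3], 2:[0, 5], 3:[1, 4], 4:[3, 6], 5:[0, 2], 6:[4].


BFS queue: start with [0]
Visit order: [0, 1, 2, 5, 3, 4, 6]


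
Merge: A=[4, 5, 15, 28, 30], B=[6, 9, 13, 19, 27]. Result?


Compare heads, take smaller each step.
Merged: [4, 5, 6, 9, 13, 15, 19, 27, 28, 30]


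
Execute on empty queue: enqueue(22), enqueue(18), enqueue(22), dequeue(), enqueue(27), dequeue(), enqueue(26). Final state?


enqueue(22) -> [22]
enqueue(18) -> [22, 18]
enqueue(22) -> [22, 18, 22]
dequeue() returns 22 -> [18, 22]
enqueue(27) -> [18, 22, 27]
dequeue() returns 18 -> [22, 27]
enqueue(26) -> [22, 27, 26]
Final queue (front to back): [22, 27, 26]


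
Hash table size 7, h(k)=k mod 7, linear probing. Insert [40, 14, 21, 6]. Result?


Insertions: 40->slot 5; 14->slot 0; 21->slot 1; 6->slot 6
Table: [14, 21, None, None, None, 40, 6]


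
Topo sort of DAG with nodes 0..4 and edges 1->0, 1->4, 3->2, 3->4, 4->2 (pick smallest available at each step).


Kahn's algorithm, process smallest node first
Order: [1, 0, 3, 4, 2]


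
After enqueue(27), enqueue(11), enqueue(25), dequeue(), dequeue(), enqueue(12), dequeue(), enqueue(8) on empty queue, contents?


enqueue(27) -> [27]
enqueue(11) -> [27, 11]
enqueue(25) -> [27, 11, 25]
dequeue() returns 27 -> [11, 25]
dequeue() returns 11 -> [25]
enqueue(12) -> [25, 12]
dequeue() returns 25 -> [12]
enqueue(8) -> [12, 8]
Final queue (front to back): [12, 8]


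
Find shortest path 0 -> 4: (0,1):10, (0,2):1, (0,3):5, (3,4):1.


Dijkstra from 0:
Distances: {0: 0, 1: 10, 2: 1, 3: 5, 4: 6}
Shortest distance to 4 = 6, path = [0, 3, 4]


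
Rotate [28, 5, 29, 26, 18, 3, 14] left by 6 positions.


Left rotate by 6: [14, 28, 5, 29, 26, 18, 3]


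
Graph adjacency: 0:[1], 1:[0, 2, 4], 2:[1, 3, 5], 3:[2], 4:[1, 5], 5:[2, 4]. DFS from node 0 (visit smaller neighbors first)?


DFS stack-based: start with [0]
Visit order: [0, 1, 2, 3, 5, 4]


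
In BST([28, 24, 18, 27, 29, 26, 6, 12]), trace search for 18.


BST root = 28
Search for 18: compare at each node
Path: [28, 24, 18]


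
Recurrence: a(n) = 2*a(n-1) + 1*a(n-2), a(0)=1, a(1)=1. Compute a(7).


Build bottom-up:
...a(5)=41, a(6)=99, a(7)=2*99+1*41=239


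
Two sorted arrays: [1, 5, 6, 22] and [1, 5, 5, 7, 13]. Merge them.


Compare heads, take smaller each step.
Merged: [1, 1, 5, 5, 5, 6, 7, 13, 22]


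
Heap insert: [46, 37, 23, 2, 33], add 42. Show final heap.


Append 42: [46, 37, 23, 2, 33, 42]
Bubble up: swap idx 5(42) with idx 2(23)
Result: [46, 37, 42, 2, 33, 23]


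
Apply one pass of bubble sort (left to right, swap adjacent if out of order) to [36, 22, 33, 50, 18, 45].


After one pass: [22, 33, 36, 18, 45, 50]


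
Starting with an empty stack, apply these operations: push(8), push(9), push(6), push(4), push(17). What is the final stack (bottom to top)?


push(8) -> [8]
push(9) -> [8, 9]
push(6) -> [8, 9, 6]
push(4) -> [8, 9, 6, 4]
push(17) -> [8, 9, 6, 4, 17]
Final stack (bottom to top): [8, 9, 6, 4, 17]


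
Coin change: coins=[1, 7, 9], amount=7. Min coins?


dp[0]=0; dp[i]=1+min(dp[i-c] for c in coins)
...dp[2]=2, dp[3]=3, dp[4]=4, dp[5]=5, dp[6]=6, dp[7]=1
Minimum coins for 7 = 1


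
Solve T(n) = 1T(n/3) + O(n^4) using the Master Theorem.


a=1, b=3, c=4. log_3(1)=0 < c=4. Case 3: O(n^c) = O(n^4)
Complexity: O(n^4)


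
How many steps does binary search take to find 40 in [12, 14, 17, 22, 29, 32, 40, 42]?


Search for 40:
[0,7] mid=3 arr[3]=22
[4,7] mid=5 arr[5]=32
[6,7] mid=6 arr[6]=40
Total: 3 comparisons


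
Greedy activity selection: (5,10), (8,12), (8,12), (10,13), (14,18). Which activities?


Greedy: pick earliest-ending, then skip overlaps.
Selected (3 activities): [(5, 10), (10, 13), (14, 18)]


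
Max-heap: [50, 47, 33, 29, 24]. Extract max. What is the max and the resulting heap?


Max = 50
Replace root with last, heapify down
Resulting heap: [47, 29, 33, 24]


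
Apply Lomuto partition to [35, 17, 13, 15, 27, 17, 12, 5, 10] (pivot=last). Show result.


Elements <= 10 go left of pivot.
Result: [5, 10, 13, 15, 27, 17, 12, 35, 17], pivot at index 1


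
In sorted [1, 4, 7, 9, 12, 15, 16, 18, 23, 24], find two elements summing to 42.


Two pointers: lo=0, hi=9
Found pair: (18, 24) summing to 42


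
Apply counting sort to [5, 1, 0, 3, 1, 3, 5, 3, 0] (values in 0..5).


Count array: [2, 2, 0, 3, 0, 2]
Reconstruct: [0, 0, 1, 1, 3, 3, 3, 5, 5]


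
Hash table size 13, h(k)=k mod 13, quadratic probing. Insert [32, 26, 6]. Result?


Insertions: 32->slot 6; 26->slot 0; 6->slot 7
Table: [26, None, None, None, None, None, 32, 6, None, None, None, None, None]


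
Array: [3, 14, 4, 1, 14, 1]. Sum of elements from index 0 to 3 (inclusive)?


Prefix sums: [0, 3, 17, 21, 22, 36, 37]
Sum[0..3] = prefix[4] - prefix[0] = 22 - 0 = 22


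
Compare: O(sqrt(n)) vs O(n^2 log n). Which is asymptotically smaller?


sublinear grows slower than n^2 log n
O(sqrt(n)) is asymptotically smaller; O(n^2 log n) grows faster


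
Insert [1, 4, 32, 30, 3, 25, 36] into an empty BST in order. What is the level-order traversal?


Root = 1; build tree by BST insertion.
Level-Order traversal: [1, 4, 3, 32, 30, 36, 25]


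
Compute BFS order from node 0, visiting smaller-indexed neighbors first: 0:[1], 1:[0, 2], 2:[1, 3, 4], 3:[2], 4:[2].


BFS queue: start with [0]
Visit order: [0, 1, 2, 3, 4]


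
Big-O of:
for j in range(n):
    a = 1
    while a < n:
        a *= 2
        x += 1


Per nesting level: O(n) * O(log n) = O(n log n)
Complexity: O(n log n)


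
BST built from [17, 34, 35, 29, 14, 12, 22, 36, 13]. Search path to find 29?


BST root = 17
Search for 29: compare at each node
Path: [17, 34, 29]


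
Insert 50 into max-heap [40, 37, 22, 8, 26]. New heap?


Append 50: [40, 37, 22, 8, 26, 50]
Bubble up: swap idx 5(50) with idx 2(22); swap idx 2(50) with idx 0(40)
Result: [50, 37, 40, 8, 26, 22]


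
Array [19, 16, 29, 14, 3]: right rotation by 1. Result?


Right rotate by 1: [3, 19, 16, 29, 14]


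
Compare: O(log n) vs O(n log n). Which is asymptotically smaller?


logarithmic grows slower than linearithmic
O(log n) is asymptotically smaller; O(n log n) grows faster


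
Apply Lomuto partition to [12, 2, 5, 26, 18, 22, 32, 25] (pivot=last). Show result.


Elements <= 25 go left of pivot.
Result: [12, 2, 5, 18, 22, 25, 32, 26], pivot at index 5


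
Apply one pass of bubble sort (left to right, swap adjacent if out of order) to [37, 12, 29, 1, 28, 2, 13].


After one pass: [12, 29, 1, 28, 2, 13, 37]


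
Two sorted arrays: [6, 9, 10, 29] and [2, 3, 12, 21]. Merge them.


Compare heads, take smaller each step.
Merged: [2, 3, 6, 9, 10, 12, 21, 29]


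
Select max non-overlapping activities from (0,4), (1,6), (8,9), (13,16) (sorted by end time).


Greedy: pick earliest-ending, then skip overlaps.
Selected (3 activities): [(0, 4), (8, 9), (13, 16)]


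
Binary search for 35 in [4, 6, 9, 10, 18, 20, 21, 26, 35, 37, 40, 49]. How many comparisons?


Search for 35:
[0,11] mid=5 arr[5]=20
[6,11] mid=8 arr[8]=35
Total: 2 comparisons


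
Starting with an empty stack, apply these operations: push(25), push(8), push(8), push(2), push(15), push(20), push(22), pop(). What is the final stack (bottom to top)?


push(25) -> [25]
push(8) -> [25, 8]
push(8) -> [25, 8, 8]
push(2) -> [25, 8, 8, 2]
push(15) -> [25, 8, 8, 2, 15]
push(20) -> [25, 8, 8, 2, 15, 20]
push(22) -> [25, 8, 8, 2, 15, 20, 22]
pop() returns 22 -> [25, 8, 8, 2, 15, 20]
Final stack (bottom to top): [25, 8, 8, 2, 15, 20]


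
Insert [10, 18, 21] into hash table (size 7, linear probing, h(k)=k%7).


Insertions: 10->slot 3; 18->slot 4; 21->slot 0
Table: [21, None, None, 10, 18, None, None]


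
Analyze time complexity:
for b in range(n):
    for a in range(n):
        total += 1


Per nesting level: O(n) * O(n) = O(n^2)
Complexity: O(n^2)


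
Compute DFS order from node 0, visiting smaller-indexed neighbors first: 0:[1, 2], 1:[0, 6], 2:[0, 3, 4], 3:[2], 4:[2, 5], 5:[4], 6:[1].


DFS stack-based: start with [0]
Visit order: [0, 1, 6, 2, 3, 4, 5]


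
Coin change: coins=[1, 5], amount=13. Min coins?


dp[0]=0; dp[i]=1+min(dp[i-c] for c in coins)
...dp[8]=4, dp[9]=5, dp[10]=2, dp[11]=3, dp[12]=4, dp[13]=5
Minimum coins for 13 = 5


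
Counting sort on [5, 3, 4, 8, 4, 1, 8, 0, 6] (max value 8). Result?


Count array: [1, 1, 0, 1, 2, 1, 1, 0, 2]
Reconstruct: [0, 1, 3, 4, 4, 5, 6, 8, 8]


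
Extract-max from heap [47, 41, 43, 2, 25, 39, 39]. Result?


Max = 47
Replace root with last, heapify down
Resulting heap: [43, 41, 39, 2, 25, 39]


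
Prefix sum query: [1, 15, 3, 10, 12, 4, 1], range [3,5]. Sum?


Prefix sums: [0, 1, 16, 19, 29, 41, 45, 46]
Sum[3..5] = prefix[6] - prefix[3] = 45 - 19 = 26


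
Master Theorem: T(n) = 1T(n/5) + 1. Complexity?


a=1, b=5, c=0. log_5(1)=0 = c=0. Case 2: O(n^c log n) = O(log n)
Complexity: O(log n)


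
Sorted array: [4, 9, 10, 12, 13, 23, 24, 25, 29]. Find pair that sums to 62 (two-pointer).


Two pointers: lo=0, hi=8
No pair sums to 62


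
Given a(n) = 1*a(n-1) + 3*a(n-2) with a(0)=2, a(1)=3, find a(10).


Build bottom-up:
...a(8)=1233, a(9)=2826, a(10)=1*2826+3*1233=6525


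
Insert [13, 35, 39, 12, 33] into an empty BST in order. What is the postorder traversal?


Root = 13; build tree by BST insertion.
Postorder traversal: [12, 33, 39, 35, 13]


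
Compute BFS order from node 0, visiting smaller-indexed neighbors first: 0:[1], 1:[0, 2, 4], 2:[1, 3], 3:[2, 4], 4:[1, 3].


BFS queue: start with [0]
Visit order: [0, 1, 2, 4, 3]


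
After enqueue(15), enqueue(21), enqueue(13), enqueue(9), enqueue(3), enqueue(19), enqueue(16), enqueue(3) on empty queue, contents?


enqueue(15) -> [15]
enqueue(21) -> [15, 21]
enqueue(13) -> [15, 21, 13]
enqueue(9) -> [15, 21, 13, 9]
enqueue(3) -> [15, 21, 13, 9, 3]
enqueue(19) -> [15, 21, 13, 9, 3, 19]
enqueue(16) -> [15, 21, 13, 9, 3, 19, 16]
enqueue(3) -> [15, 21, 13, 9, 3, 19, 16, 3]
Final queue (front to back): [15, 21, 13, 9, 3, 19, 16, 3]


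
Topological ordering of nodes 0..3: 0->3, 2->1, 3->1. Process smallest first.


Kahn's algorithm, process smallest node first
Order: [0, 2, 3, 1]


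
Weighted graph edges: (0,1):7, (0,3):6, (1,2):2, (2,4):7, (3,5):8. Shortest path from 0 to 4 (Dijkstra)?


Dijkstra from 0:
Distances: {0: 0, 1: 7, 2: 9, 3: 6, 4: 16, 5: 14}
Shortest distance to 4 = 16, path = [0, 1, 2, 4]


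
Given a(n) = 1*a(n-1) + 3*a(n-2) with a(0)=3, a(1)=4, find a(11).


Build bottom-up:
...a(9)=3985, a(10)=9208, a(11)=1*9208+3*3985=21163


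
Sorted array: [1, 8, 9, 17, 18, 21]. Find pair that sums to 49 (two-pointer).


Two pointers: lo=0, hi=5
No pair sums to 49


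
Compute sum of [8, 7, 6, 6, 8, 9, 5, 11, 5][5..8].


Prefix sums: [0, 8, 15, 21, 27, 35, 44, 49, 60, 65]
Sum[5..8] = prefix[9] - prefix[5] = 65 - 35 = 30


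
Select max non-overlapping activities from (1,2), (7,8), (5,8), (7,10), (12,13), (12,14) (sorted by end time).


Greedy: pick earliest-ending, then skip overlaps.
Selected (3 activities): [(1, 2), (7, 8), (12, 13)]


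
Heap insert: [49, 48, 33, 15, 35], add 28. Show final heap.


Append 28: [49, 48, 33, 15, 35, 28]
Bubble up: no swaps needed
Result: [49, 48, 33, 15, 35, 28]


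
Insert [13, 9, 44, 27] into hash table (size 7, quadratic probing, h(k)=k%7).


Insertions: 13->slot 6; 9->slot 2; 44->slot 3; 27->slot 0
Table: [27, None, 9, 44, None, None, 13]


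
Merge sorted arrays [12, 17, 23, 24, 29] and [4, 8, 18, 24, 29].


Compare heads, take smaller each step.
Merged: [4, 8, 12, 17, 18, 23, 24, 24, 29, 29]


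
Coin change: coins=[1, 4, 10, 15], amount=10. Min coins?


dp[0]=0; dp[i]=1+min(dp[i-c] for c in coins)
...dp[5]=2, dp[6]=3, dp[7]=4, dp[8]=2, dp[9]=3, dp[10]=1
Minimum coins for 10 = 1


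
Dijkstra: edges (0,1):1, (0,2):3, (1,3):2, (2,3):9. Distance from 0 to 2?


Dijkstra from 0:
Distances: {0: 0, 1: 1, 2: 3, 3: 3}
Shortest distance to 2 = 3, path = [0, 2]


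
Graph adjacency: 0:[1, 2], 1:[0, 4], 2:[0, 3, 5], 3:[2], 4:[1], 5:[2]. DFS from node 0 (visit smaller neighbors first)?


DFS stack-based: start with [0]
Visit order: [0, 1, 4, 2, 3, 5]


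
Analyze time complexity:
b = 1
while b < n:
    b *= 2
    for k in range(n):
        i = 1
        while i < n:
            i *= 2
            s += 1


Per nesting level: O(log n) * O(n) * O(log n) = O(n (log n)^2)
Complexity: O(n (log n)^2)


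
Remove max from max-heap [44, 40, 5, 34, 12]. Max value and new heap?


Max = 44
Replace root with last, heapify down
Resulting heap: [40, 34, 5, 12]


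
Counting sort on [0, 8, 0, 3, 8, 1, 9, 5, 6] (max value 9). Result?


Count array: [2, 1, 0, 1, 0, 1, 1, 0, 2, 1]
Reconstruct: [0, 0, 1, 3, 5, 6, 8, 8, 9]


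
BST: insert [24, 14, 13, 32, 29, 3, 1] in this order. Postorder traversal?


Root = 24; build tree by BST insertion.
Postorder traversal: [1, 3, 13, 14, 29, 32, 24]


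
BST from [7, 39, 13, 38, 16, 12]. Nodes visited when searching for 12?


BST root = 7
Search for 12: compare at each node
Path: [7, 39, 13, 12]


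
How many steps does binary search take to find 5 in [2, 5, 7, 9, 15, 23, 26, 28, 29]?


Search for 5:
[0,8] mid=4 arr[4]=15
[0,3] mid=1 arr[1]=5
Total: 2 comparisons


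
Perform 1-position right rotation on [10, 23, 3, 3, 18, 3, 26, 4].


Right rotate by 1: [4, 10, 23, 3, 3, 18, 3, 26]


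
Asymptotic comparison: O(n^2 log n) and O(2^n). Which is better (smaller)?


n^2 log n grows slower than exponential
O(n^2 log n) is asymptotically smaller; O(2^n) grows faster


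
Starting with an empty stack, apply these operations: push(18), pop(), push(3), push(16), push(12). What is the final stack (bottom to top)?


push(18) -> [18]
pop() returns 18 -> []
push(3) -> [3]
push(16) -> [3, 16]
push(12) -> [3, 16, 12]
Final stack (bottom to top): [3, 16, 12]


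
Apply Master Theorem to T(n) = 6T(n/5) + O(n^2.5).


a=6, b=5, c=2.5. log_5(6)=1.113 < c=2.5. Case 3: O(n^c) = O(n^2.500)
Complexity: O(n^2.500)


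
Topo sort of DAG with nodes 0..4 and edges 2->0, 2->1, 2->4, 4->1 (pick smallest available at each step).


Kahn's algorithm, process smallest node first
Order: [2, 0, 3, 4, 1]
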